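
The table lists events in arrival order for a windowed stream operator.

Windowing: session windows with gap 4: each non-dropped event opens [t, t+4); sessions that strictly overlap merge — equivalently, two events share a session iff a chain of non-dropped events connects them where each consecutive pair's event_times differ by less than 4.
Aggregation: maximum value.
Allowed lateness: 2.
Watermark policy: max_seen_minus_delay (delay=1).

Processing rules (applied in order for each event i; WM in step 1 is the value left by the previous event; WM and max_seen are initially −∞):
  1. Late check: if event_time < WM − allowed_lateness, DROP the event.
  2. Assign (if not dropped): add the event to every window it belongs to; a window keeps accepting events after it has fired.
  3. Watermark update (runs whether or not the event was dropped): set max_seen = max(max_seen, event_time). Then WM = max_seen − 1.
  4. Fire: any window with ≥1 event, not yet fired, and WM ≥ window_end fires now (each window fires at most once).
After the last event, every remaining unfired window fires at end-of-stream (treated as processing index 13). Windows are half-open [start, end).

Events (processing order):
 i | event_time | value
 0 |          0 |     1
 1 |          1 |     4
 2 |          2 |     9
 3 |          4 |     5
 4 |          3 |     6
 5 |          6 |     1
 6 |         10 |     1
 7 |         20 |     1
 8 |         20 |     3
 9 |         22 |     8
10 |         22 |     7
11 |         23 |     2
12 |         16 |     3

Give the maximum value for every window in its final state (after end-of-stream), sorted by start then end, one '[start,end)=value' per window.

[0,10)=9 [10,14)=1 [20,27)=8

i=0 t=0 v=1: → [0,4); WM=-1
i=1 t=1 v=4: → [0,5); WM=0
i=2 t=2 v=9: → [0,6); WM=1
i=3 t=4 v=5: → [0,8); WM=3
i=4 t=3 v=6: → [0,8); WM=3
i=5 t=6 v=1: → [0,10); WM=5
i=6 t=10 v=1: → [10,14); WM=9
i=7 t=20 v=1: → [20,24); WM=19
i=8 t=20 v=3: → [20,24); WM=19
i=9 t=22 v=8: → [20,26); WM=21
i=10 t=22 v=7: → [20,26); WM=21
i=11 t=23 v=2: → [20,27); WM=22
i=12 t=16 v=3: DROP (t<22-2); WM=22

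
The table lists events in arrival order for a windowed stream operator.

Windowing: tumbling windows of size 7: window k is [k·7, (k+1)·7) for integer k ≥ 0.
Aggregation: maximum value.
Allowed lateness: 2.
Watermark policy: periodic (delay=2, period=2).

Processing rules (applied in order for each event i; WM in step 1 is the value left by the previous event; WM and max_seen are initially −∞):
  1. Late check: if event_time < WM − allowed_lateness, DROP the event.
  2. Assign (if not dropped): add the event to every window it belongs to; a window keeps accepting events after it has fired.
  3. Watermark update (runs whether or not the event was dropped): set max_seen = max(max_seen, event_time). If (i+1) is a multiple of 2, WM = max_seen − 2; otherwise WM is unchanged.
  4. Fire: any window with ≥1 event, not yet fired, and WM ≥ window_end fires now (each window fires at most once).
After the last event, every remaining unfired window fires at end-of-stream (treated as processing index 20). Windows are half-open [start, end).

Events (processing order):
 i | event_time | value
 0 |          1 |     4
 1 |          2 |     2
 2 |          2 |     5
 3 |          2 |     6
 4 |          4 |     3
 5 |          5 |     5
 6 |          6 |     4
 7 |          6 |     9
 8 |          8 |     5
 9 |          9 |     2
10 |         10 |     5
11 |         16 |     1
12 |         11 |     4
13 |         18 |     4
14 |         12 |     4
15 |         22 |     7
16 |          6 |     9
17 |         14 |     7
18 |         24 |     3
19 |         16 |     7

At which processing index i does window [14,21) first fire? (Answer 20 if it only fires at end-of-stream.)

19

i=0 t=1 v=4: → [0,7); WM=−∞
i=1 t=2 v=2: → [0,7); WM=0
i=2 t=2 v=5: → [0,7); WM=0
i=3 t=2 v=6: → [0,7); WM=0
i=4 t=4 v=3: → [0,7); WM=0
i=5 t=5 v=5: → [0,7); WM=3
i=6 t=6 v=4: → [0,7); WM=3
i=7 t=6 v=9: → [0,7); WM=4
i=8 t=8 v=5: → [7,14); WM=4
i=9 t=9 v=2: → [7,14); WM=7; [0,7) fires=9
i=10 t=10 v=5: → [7,14); WM=7
i=11 t=16 v=1: → [14,21); WM=14; [7,14) fires=5
i=12 t=11 v=4: DROP (t<14-2); WM=14
i=13 t=18 v=4: → [14,21); WM=16
i=14 t=12 v=4: DROP (t<16-2); WM=16
i=15 t=22 v=7: → [21,28); WM=20
i=16 t=6 v=9: DROP (t<20-2); WM=20
i=17 t=14 v=7: DROP (t<20-2); WM=20
i=18 t=24 v=3: → [21,28); WM=20
i=19 t=16 v=7: DROP (t<20-2); WM=22; [14,21) fires=4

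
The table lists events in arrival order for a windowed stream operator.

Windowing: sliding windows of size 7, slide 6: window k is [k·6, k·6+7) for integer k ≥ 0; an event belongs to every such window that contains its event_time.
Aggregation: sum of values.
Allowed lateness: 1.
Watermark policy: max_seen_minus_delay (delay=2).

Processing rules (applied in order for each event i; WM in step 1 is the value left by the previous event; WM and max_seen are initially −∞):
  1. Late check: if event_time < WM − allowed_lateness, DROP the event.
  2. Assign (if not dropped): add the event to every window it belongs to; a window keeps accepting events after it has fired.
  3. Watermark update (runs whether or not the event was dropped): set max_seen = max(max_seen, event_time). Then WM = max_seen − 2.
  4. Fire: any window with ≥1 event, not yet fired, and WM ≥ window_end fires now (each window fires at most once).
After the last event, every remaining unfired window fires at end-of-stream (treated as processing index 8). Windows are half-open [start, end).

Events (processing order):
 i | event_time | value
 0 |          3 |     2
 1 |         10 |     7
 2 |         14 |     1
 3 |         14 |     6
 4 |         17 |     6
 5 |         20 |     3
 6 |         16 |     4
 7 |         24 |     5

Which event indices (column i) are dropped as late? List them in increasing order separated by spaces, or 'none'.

6

i=0 t=3 v=2: → [0,7); WM=1
i=1 t=10 v=7: → [6,13); WM=8; [0,7) fires=2
i=2 t=14 v=1: → [12,19); WM=12
i=3 t=14 v=6: → [12,19); WM=12
i=4 t=17 v=6: → [12,19); WM=15; [6,13) fires=7
i=5 t=20 v=3: → [18,25); WM=18
i=6 t=16 v=4: DROP (t<18-1); WM=18
i=7 t=24 v=5: → [24,31),[18,25); WM=22; [12,19) fires=13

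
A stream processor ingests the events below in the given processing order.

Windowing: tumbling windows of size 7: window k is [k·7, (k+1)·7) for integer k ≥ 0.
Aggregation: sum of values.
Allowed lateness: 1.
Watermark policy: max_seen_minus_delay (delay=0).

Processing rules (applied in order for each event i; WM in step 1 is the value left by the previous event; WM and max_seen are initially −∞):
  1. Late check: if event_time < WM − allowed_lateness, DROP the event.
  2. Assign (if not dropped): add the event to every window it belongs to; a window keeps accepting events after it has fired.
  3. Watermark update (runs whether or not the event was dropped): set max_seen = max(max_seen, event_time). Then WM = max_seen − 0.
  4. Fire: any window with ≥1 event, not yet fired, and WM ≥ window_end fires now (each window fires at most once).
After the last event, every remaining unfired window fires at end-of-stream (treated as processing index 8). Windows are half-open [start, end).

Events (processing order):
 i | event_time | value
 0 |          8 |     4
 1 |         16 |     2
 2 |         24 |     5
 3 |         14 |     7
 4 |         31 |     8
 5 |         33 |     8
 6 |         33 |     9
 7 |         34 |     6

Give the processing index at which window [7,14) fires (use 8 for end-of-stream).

1

i=0 t=8 v=4: → [7,14); WM=8
i=1 t=16 v=2: → [14,21); WM=16; [7,14) fires=4
i=2 t=24 v=5: → [21,28); WM=24; [14,21) fires=2
i=3 t=14 v=7: DROP (t<24-1); WM=24
i=4 t=31 v=8: → [28,35); WM=31; [21,28) fires=5
i=5 t=33 v=8: → [28,35); WM=33
i=6 t=33 v=9: → [28,35); WM=33
i=7 t=34 v=6: → [28,35); WM=34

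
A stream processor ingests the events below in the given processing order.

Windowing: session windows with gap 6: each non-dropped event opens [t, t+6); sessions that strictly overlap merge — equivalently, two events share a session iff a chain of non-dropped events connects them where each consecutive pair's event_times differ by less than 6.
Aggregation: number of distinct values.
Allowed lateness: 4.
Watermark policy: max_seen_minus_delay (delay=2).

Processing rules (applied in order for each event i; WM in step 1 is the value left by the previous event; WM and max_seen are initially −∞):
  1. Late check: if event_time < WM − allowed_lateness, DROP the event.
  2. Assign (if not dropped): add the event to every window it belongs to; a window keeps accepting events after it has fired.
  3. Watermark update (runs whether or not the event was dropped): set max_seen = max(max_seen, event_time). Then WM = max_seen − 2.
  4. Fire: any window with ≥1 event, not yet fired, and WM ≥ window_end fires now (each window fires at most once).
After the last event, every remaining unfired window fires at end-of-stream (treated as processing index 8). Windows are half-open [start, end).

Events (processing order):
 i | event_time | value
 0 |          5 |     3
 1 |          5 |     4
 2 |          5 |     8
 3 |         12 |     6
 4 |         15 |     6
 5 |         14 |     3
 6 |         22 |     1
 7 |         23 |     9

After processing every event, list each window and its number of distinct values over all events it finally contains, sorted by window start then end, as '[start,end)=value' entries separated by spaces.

i=0 t=5 v=3: → [5,11); WM=3
i=1 t=5 v=4: → [5,11); WM=3
i=2 t=5 v=8: → [5,11); WM=3
i=3 t=12 v=6: → [12,18); WM=10
i=4 t=15 v=6: → [12,21); WM=13
i=5 t=14 v=3: → [12,21); WM=13
i=6 t=22 v=1: → [22,28); WM=20
i=7 t=23 v=9: → [22,29); WM=21

[5,11)=3 [12,21)=2 [22,29)=2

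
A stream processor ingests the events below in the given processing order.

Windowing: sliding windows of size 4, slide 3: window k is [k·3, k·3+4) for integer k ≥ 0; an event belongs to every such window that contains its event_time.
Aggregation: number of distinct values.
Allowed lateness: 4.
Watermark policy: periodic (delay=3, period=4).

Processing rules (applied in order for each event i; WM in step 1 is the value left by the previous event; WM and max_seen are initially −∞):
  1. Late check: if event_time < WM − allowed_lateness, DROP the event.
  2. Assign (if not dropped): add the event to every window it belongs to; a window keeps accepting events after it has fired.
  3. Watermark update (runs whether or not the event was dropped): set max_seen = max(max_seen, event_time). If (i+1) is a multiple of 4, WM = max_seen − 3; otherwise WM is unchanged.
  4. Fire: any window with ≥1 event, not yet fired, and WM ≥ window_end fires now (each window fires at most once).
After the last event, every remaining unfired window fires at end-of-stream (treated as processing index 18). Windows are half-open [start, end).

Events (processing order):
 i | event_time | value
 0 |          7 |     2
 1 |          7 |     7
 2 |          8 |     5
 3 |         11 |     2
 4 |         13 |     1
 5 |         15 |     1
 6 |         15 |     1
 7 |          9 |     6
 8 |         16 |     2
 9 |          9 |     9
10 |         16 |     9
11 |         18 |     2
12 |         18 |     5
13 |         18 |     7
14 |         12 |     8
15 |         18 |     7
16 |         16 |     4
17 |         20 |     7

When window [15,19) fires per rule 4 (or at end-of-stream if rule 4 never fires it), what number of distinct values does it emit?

i=0 t=7 v=2: → [6,10); WM=−∞
i=1 t=7 v=7: → [6,10); WM=−∞
i=2 t=8 v=5: → [6,10); WM=−∞
i=3 t=11 v=2: → [9,13); WM=8
i=4 t=13 v=1: → [12,16); WM=8
i=5 t=15 v=1: → [15,19),[12,16); WM=8
i=6 t=15 v=1: → [15,19),[12,16); WM=8
i=7 t=9 v=6: → [9,13),[6,10); WM=12; [6,10) fires=4
i=8 t=16 v=2: → [15,19); WM=12
i=9 t=9 v=9: → [9,13),[6,10); WM=12
i=10 t=16 v=9: → [15,19); WM=12
i=11 t=18 v=2: → [18,22),[15,19); WM=15; [9,13) fires=3
i=12 t=18 v=5: → [18,22),[15,19); WM=15
i=13 t=18 v=7: → [18,22),[15,19); WM=15
i=14 t=12 v=8: → [12,16),[9,13); WM=15
i=15 t=18 v=7: → [18,22),[15,19); WM=15
i=16 t=16 v=4: → [15,19); WM=15
i=17 t=20 v=7: → [18,22); WM=15

6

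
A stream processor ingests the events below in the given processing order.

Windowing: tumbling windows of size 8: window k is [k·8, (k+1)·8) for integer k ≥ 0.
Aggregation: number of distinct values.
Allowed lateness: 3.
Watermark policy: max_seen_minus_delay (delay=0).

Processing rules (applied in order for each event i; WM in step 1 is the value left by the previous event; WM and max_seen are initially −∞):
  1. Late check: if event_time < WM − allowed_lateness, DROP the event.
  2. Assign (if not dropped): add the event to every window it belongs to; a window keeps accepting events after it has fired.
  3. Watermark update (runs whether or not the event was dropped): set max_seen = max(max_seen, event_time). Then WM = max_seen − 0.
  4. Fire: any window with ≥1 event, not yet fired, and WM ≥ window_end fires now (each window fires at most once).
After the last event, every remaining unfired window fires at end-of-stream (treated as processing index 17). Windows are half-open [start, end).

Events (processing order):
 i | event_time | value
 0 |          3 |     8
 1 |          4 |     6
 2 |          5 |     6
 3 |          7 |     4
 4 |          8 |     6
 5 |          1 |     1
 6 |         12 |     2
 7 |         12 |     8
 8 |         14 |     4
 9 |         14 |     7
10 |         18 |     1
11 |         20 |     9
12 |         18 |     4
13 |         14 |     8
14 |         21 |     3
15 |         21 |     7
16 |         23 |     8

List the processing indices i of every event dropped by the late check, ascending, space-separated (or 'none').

5 13

i=0 t=3 v=8: → [0,8); WM=3
i=1 t=4 v=6: → [0,8); WM=4
i=2 t=5 v=6: → [0,8); WM=5
i=3 t=7 v=4: → [0,8); WM=7
i=4 t=8 v=6: → [8,16); WM=8; [0,8) fires=3
i=5 t=1 v=1: DROP (t<8-3); WM=8
i=6 t=12 v=2: → [8,16); WM=12
i=7 t=12 v=8: → [8,16); WM=12
i=8 t=14 v=4: → [8,16); WM=14
i=9 t=14 v=7: → [8,16); WM=14
i=10 t=18 v=1: → [16,24); WM=18; [8,16) fires=5
i=11 t=20 v=9: → [16,24); WM=20
i=12 t=18 v=4: → [16,24); WM=20
i=13 t=14 v=8: DROP (t<20-3); WM=20
i=14 t=21 v=3: → [16,24); WM=21
i=15 t=21 v=7: → [16,24); WM=21
i=16 t=23 v=8: → [16,24); WM=23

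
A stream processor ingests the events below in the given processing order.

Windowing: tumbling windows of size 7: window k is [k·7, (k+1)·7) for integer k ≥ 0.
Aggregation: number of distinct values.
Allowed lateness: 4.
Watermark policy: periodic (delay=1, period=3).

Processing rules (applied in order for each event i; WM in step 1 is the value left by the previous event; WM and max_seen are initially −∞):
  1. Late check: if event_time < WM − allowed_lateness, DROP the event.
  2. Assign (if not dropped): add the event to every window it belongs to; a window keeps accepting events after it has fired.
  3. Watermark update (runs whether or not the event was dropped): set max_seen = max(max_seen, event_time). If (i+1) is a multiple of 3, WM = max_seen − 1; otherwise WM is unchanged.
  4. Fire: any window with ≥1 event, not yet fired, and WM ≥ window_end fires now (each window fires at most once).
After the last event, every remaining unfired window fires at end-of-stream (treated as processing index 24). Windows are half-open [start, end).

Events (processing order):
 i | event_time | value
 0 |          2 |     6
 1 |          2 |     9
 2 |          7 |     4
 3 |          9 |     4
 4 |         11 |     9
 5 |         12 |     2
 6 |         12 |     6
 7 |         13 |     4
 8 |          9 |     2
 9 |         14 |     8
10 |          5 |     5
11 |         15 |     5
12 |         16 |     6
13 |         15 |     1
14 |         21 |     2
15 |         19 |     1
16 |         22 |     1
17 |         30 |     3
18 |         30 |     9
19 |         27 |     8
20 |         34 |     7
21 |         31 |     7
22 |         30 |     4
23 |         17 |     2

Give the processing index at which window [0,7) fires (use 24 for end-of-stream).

5

i=0 t=2 v=6: → [0,7); WM=−∞
i=1 t=2 v=9: → [0,7); WM=−∞
i=2 t=7 v=4: → [7,14); WM=6
i=3 t=9 v=4: → [7,14); WM=6
i=4 t=11 v=9: → [7,14); WM=6
i=5 t=12 v=2: → [7,14); WM=11; [0,7) fires=2
i=6 t=12 v=6: → [7,14); WM=11
i=7 t=13 v=4: → [7,14); WM=11
i=8 t=9 v=2: → [7,14); WM=12
i=9 t=14 v=8: → [14,21); WM=12
i=10 t=5 v=5: DROP (t<12-4); WM=12
i=11 t=15 v=5: → [14,21); WM=14; [7,14) fires=4
i=12 t=16 v=6: → [14,21); WM=14
i=13 t=15 v=1: → [14,21); WM=14
i=14 t=21 v=2: → [21,28); WM=20
i=15 t=19 v=1: → [14,21); WM=20
i=16 t=22 v=1: → [21,28); WM=20
i=17 t=30 v=3: → [28,35); WM=29; [14,21) fires=4 [21,28) fires=2
i=18 t=30 v=9: → [28,35); WM=29
i=19 t=27 v=8: → [21,28); WM=29
i=20 t=34 v=7: → [28,35); WM=33
i=21 t=31 v=7: → [28,35); WM=33
i=22 t=30 v=4: → [28,35); WM=33
i=23 t=17 v=2: DROP (t<33-4); WM=33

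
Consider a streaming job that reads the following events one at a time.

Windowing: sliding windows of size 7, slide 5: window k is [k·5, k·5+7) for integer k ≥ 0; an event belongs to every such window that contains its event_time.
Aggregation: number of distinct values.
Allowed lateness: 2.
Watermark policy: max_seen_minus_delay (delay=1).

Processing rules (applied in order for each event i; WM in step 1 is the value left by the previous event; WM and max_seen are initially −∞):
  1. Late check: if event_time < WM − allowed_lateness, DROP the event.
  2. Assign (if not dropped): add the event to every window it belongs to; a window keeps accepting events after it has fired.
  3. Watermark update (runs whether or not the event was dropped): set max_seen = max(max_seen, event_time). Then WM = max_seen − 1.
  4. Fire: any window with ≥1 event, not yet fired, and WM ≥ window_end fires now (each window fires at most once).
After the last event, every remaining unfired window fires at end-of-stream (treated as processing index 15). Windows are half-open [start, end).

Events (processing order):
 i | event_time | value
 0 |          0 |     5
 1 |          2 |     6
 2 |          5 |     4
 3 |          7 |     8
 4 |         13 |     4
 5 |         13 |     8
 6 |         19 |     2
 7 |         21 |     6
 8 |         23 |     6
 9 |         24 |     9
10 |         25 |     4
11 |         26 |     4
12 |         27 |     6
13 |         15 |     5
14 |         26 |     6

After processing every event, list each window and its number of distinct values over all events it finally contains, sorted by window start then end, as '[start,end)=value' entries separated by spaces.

[0,7)=3 [5,12)=2 [10,17)=2 [15,22)=2 [20,27)=3 [25,32)=2

i=0 t=0 v=5: → [0,7); WM=-1
i=1 t=2 v=6: → [0,7); WM=1
i=2 t=5 v=4: → [5,12),[0,7); WM=4
i=3 t=7 v=8: → [5,12); WM=6
i=4 t=13 v=4: → [10,17); WM=12; [0,7) fires=3 [5,12) fires=2
i=5 t=13 v=8: → [10,17); WM=12
i=6 t=19 v=2: → [15,22); WM=18; [10,17) fires=2
i=7 t=21 v=6: → [20,27),[15,22); WM=20
i=8 t=23 v=6: → [20,27); WM=22; [15,22) fires=2
i=9 t=24 v=9: → [20,27); WM=23
i=10 t=25 v=4: → [25,32),[20,27); WM=24
i=11 t=26 v=4: → [25,32),[20,27); WM=25
i=12 t=27 v=6: → [25,32); WM=26
i=13 t=15 v=5: DROP (t<26-2); WM=26
i=14 t=26 v=6: → [25,32),[20,27); WM=26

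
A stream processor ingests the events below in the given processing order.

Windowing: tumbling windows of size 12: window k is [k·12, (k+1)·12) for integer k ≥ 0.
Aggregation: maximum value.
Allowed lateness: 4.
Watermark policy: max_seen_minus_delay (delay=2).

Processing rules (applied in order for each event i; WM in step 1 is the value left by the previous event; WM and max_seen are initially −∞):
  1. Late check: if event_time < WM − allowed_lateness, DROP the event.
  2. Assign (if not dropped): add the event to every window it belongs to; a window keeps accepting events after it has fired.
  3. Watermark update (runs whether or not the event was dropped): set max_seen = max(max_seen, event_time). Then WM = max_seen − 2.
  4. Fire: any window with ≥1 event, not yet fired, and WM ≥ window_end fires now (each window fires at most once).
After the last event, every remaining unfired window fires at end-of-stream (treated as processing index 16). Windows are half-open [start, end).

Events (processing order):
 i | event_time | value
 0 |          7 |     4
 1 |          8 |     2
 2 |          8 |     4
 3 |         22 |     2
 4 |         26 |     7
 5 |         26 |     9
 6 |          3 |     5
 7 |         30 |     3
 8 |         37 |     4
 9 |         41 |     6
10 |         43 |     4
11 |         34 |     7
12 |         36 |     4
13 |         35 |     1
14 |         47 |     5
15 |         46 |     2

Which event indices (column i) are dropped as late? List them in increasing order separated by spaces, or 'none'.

i=0 t=7 v=4: → [0,12); WM=5
i=1 t=8 v=2: → [0,12); WM=6
i=2 t=8 v=4: → [0,12); WM=6
i=3 t=22 v=2: → [12,24); WM=20; [0,12) fires=4
i=4 t=26 v=7: → [24,36); WM=24; [12,24) fires=2
i=5 t=26 v=9: → [24,36); WM=24
i=6 t=3 v=5: DROP (t<24-4); WM=24
i=7 t=30 v=3: → [24,36); WM=28
i=8 t=37 v=4: → [36,48); WM=35
i=9 t=41 v=6: → [36,48); WM=39; [24,36) fires=9
i=10 t=43 v=4: → [36,48); WM=41
i=11 t=34 v=7: DROP (t<41-4); WM=41
i=12 t=36 v=4: DROP (t<41-4); WM=41
i=13 t=35 v=1: DROP (t<41-4); WM=41
i=14 t=47 v=5: → [36,48); WM=45
i=15 t=46 v=2: → [36,48); WM=45

6 11 12 13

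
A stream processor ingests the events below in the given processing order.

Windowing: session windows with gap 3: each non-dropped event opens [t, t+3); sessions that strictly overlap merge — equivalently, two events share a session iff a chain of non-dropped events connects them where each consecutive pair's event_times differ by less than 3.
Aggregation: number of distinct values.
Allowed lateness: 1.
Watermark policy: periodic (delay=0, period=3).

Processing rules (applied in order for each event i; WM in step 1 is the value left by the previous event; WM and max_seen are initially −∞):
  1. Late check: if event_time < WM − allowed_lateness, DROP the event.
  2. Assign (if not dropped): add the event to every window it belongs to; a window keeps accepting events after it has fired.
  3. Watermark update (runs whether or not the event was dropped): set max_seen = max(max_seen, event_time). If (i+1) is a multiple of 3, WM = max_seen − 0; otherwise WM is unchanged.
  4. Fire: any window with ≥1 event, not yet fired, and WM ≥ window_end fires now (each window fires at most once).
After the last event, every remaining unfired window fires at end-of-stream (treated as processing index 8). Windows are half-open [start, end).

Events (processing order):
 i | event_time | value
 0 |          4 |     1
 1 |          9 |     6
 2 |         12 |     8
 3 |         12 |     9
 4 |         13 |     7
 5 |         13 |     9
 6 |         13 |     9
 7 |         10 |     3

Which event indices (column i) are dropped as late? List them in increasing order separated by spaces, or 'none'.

7

i=0 t=4 v=1: → [4,7); WM=−∞
i=1 t=9 v=6: → [9,12); WM=−∞
i=2 t=12 v=8: → [12,15); WM=12
i=3 t=12 v=9: → [12,15); WM=12
i=4 t=13 v=7: → [12,16); WM=12
i=5 t=13 v=9: → [12,16); WM=13
i=6 t=13 v=9: → [12,16); WM=13
i=7 t=10 v=3: DROP (t<13-1); WM=13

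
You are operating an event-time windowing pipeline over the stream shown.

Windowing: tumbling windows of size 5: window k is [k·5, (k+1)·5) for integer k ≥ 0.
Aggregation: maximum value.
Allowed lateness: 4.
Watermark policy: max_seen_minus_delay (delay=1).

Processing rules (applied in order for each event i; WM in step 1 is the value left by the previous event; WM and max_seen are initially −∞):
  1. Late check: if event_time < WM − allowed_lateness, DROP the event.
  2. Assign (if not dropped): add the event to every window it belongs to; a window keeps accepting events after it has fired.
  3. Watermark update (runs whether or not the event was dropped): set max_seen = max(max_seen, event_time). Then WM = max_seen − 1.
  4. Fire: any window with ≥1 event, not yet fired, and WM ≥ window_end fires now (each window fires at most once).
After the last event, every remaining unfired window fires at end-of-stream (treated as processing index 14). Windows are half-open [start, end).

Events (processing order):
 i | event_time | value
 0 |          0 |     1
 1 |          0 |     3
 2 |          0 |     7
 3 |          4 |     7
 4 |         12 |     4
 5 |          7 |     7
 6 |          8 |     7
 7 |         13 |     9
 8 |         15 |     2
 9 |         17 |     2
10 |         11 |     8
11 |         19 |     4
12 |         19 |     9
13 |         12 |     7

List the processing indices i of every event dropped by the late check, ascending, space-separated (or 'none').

10 13

i=0 t=0 v=1: → [0,5); WM=-1
i=1 t=0 v=3: → [0,5); WM=-1
i=2 t=0 v=7: → [0,5); WM=-1
i=3 t=4 v=7: → [0,5); WM=3
i=4 t=12 v=4: → [10,15); WM=11; [0,5) fires=7
i=5 t=7 v=7: → [5,10); WM=11; [5,10) fires=7
i=6 t=8 v=7: → [5,10); WM=11
i=7 t=13 v=9: → [10,15); WM=12
i=8 t=15 v=2: → [15,20); WM=14
i=9 t=17 v=2: → [15,20); WM=16; [10,15) fires=9
i=10 t=11 v=8: DROP (t<16-4); WM=16
i=11 t=19 v=4: → [15,20); WM=18
i=12 t=19 v=9: → [15,20); WM=18
i=13 t=12 v=7: DROP (t<18-4); WM=18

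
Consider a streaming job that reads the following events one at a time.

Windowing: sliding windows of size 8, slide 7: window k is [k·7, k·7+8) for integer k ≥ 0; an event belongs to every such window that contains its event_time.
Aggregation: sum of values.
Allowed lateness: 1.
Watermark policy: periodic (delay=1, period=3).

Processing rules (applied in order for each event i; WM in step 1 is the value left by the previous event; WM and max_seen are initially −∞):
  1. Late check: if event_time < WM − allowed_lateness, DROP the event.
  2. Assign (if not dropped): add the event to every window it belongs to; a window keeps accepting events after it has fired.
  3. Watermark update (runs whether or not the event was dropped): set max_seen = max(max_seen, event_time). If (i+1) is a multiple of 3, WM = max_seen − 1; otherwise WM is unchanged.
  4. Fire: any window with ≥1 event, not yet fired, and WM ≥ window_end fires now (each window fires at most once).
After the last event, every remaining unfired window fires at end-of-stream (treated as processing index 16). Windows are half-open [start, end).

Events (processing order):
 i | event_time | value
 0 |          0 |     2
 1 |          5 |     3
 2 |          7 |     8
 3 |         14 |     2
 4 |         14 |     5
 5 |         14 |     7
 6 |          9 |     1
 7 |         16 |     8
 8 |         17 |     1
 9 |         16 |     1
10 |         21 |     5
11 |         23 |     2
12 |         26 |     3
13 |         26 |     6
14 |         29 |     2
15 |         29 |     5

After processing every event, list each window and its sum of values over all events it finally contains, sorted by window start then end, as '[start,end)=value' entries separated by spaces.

i=0 t=0 v=2: → [0,8); WM=−∞
i=1 t=5 v=3: → [0,8); WM=−∞
i=2 t=7 v=8: → [7,15),[0,8); WM=6
i=3 t=14 v=2: → [14,22),[7,15); WM=6
i=4 t=14 v=5: → [14,22),[7,15); WM=6
i=5 t=14 v=7: → [14,22),[7,15); WM=13; [0,8) fires=13
i=6 t=9 v=1: DROP (t<13-1); WM=13
i=7 t=16 v=8: → [14,22); WM=13
i=8 t=17 v=1: → [14,22); WM=16; [7,15) fires=22
i=9 t=16 v=1: → [14,22); WM=16
i=10 t=21 v=5: → [21,29),[14,22); WM=16
i=11 t=23 v=2: → [21,29); WM=22; [14,22) fires=29
i=12 t=26 v=3: → [21,29); WM=22
i=13 t=26 v=6: → [21,29); WM=22
i=14 t=29 v=2: → [28,36); WM=28
i=15 t=29 v=5: → [28,36); WM=28

[0,8)=13 [7,15)=22 [14,22)=29 [21,29)=16 [28,36)=7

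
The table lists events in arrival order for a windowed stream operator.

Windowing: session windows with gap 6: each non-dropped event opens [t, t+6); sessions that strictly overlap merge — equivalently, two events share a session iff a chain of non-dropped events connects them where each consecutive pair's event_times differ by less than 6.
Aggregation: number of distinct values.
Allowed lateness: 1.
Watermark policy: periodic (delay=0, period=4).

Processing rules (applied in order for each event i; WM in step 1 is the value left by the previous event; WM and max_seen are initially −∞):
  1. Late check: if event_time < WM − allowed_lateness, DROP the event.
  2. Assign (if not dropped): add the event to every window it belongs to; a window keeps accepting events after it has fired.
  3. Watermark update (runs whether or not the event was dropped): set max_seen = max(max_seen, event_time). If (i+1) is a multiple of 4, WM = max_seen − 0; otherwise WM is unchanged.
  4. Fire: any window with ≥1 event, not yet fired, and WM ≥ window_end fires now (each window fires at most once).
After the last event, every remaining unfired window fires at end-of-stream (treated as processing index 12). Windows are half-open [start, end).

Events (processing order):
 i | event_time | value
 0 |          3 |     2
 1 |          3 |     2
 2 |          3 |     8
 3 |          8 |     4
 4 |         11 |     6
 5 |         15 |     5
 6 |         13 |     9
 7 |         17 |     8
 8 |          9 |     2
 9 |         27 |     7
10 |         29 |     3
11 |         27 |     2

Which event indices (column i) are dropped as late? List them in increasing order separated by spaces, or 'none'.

8

i=0 t=3 v=2: → [3,9); WM=−∞
i=1 t=3 v=2: → [3,9); WM=−∞
i=2 t=3 v=8: → [3,9); WM=−∞
i=3 t=8 v=4: → [3,14); WM=8
i=4 t=11 v=6: → [3,17); WM=8
i=5 t=15 v=5: → [3,21); WM=8
i=6 t=13 v=9: → [3,21); WM=8
i=7 t=17 v=8: → [3,23); WM=17
i=8 t=9 v=2: DROP (t<17-1); WM=17
i=9 t=27 v=7: → [27,33); WM=17
i=10 t=29 v=3: → [27,35); WM=17
i=11 t=27 v=2: → [27,35); WM=29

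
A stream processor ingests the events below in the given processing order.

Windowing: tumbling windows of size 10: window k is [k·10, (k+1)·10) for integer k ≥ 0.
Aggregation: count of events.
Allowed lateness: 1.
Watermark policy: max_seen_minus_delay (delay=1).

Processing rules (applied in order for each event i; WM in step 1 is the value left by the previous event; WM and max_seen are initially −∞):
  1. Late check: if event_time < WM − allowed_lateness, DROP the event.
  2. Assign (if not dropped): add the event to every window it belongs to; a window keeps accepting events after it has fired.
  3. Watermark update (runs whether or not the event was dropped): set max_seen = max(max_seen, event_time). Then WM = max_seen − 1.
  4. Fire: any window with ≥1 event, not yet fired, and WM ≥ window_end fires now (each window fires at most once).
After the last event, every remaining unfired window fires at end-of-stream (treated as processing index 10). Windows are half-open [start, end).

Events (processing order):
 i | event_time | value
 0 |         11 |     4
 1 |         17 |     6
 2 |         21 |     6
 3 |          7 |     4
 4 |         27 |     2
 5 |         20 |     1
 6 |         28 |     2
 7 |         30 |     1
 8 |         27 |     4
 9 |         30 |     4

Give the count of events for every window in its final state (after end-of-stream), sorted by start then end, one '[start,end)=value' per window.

i=0 t=11 v=4: → [10,20); WM=10
i=1 t=17 v=6: → [10,20); WM=16
i=2 t=21 v=6: → [20,30); WM=20; [10,20) fires=2
i=3 t=7 v=4: DROP (t<20-1); WM=20
i=4 t=27 v=2: → [20,30); WM=26
i=5 t=20 v=1: DROP (t<26-1); WM=26
i=6 t=28 v=2: → [20,30); WM=27
i=7 t=30 v=1: → [30,40); WM=29
i=8 t=27 v=4: DROP (t<29-1); WM=29
i=9 t=30 v=4: → [30,40); WM=29

[10,20)=2 [20,30)=3 [30,40)=2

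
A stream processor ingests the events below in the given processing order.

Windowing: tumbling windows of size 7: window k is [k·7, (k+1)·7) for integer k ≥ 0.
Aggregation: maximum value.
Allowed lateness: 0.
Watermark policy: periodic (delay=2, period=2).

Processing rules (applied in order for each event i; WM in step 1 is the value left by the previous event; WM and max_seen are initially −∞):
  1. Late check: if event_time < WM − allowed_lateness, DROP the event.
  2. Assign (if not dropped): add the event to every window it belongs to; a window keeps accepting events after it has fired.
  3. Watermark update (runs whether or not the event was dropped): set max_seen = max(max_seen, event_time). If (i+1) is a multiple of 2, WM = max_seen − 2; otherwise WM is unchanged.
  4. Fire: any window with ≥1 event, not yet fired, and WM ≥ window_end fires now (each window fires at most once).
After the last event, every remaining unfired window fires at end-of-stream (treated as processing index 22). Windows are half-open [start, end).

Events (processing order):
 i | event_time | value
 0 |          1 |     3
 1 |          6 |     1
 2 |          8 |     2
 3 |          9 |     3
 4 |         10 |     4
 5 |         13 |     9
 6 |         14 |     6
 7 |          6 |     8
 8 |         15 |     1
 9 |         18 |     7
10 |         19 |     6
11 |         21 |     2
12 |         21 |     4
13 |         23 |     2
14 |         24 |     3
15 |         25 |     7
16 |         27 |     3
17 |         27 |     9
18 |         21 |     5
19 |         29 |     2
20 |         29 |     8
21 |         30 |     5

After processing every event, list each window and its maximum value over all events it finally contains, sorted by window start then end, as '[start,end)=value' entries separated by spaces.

i=0 t=1 v=3: → [0,7); WM=−∞
i=1 t=6 v=1: → [0,7); WM=4
i=2 t=8 v=2: → [7,14); WM=4
i=3 t=9 v=3: → [7,14); WM=7; [0,7) fires=3
i=4 t=10 v=4: → [7,14); WM=7
i=5 t=13 v=9: → [7,14); WM=11
i=6 t=14 v=6: → [14,21); WM=11
i=7 t=6 v=8: DROP (t<11-0); WM=12
i=8 t=15 v=1: → [14,21); WM=12
i=9 t=18 v=7: → [14,21); WM=16; [7,14) fires=9
i=10 t=19 v=6: → [14,21); WM=16
i=11 t=21 v=2: → [21,28); WM=19
i=12 t=21 v=4: → [21,28); WM=19
i=13 t=23 v=2: → [21,28); WM=21; [14,21) fires=7
i=14 t=24 v=3: → [21,28); WM=21
i=15 t=25 v=7: → [21,28); WM=23
i=16 t=27 v=3: → [21,28); WM=23
i=17 t=27 v=9: → [21,28); WM=25
i=18 t=21 v=5: DROP (t<25-0); WM=25
i=19 t=29 v=2: → [28,35); WM=27
i=20 t=29 v=8: → [28,35); WM=27
i=21 t=30 v=5: → [28,35); WM=28; [21,28) fires=9

[0,7)=3 [7,14)=9 [14,21)=7 [21,28)=9 [28,35)=8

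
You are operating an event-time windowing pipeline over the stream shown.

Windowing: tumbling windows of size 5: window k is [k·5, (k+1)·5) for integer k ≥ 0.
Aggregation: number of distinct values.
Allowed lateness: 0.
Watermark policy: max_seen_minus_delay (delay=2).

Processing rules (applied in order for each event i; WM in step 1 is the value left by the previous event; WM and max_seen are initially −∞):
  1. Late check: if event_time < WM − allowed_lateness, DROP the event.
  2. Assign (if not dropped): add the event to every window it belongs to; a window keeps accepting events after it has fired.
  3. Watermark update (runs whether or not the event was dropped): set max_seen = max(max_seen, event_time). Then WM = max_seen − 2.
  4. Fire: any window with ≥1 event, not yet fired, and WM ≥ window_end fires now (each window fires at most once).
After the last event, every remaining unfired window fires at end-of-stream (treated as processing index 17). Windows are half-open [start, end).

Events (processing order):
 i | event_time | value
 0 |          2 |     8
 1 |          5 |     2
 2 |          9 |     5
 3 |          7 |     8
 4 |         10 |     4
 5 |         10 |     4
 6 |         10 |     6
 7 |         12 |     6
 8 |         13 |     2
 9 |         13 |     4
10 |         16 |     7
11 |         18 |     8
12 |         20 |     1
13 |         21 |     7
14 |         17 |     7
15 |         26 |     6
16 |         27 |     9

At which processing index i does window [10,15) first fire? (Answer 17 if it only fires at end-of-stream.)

11

i=0 t=2 v=8: → [0,5); WM=0
i=1 t=5 v=2: → [5,10); WM=3
i=2 t=9 v=5: → [5,10); WM=7; [0,5) fires=1
i=3 t=7 v=8: → [5,10); WM=7
i=4 t=10 v=4: → [10,15); WM=8
i=5 t=10 v=4: → [10,15); WM=8
i=6 t=10 v=6: → [10,15); WM=8
i=7 t=12 v=6: → [10,15); WM=10; [5,10) fires=3
i=8 t=13 v=2: → [10,15); WM=11
i=9 t=13 v=4: → [10,15); WM=11
i=10 t=16 v=7: → [15,20); WM=14
i=11 t=18 v=8: → [15,20); WM=16; [10,15) fires=3
i=12 t=20 v=1: → [20,25); WM=18
i=13 t=21 v=7: → [20,25); WM=19
i=14 t=17 v=7: DROP (t<19-0); WM=19
i=15 t=26 v=6: → [25,30); WM=24; [15,20) fires=2
i=16 t=27 v=9: → [25,30); WM=25; [20,25) fires=2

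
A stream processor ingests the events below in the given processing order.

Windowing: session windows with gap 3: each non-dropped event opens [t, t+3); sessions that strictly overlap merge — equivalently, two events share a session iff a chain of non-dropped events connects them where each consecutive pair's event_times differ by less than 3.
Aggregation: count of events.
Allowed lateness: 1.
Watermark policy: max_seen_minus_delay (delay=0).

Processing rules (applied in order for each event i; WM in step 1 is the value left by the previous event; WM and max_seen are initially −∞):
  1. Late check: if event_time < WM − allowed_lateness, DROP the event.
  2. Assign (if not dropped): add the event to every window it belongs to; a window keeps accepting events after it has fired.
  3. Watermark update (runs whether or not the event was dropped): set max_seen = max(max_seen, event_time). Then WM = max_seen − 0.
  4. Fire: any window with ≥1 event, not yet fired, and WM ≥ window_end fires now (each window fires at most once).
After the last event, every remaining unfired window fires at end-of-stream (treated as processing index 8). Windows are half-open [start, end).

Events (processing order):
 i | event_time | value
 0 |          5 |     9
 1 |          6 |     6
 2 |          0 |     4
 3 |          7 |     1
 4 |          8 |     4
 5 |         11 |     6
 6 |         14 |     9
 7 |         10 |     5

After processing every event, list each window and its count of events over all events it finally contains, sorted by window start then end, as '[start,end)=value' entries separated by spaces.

i=0 t=5 v=9: → [5,8); WM=5
i=1 t=6 v=6: → [5,9); WM=6
i=2 t=0 v=4: DROP (t<6-1); WM=6
i=3 t=7 v=1: → [5,10); WM=7
i=4 t=8 v=4: → [5,11); WM=8
i=5 t=11 v=6: → [11,14); WM=11
i=6 t=14 v=9: → [14,17); WM=14
i=7 t=10 v=5: DROP (t<14-1); WM=14

[5,11)=4 [11,14)=1 [14,17)=1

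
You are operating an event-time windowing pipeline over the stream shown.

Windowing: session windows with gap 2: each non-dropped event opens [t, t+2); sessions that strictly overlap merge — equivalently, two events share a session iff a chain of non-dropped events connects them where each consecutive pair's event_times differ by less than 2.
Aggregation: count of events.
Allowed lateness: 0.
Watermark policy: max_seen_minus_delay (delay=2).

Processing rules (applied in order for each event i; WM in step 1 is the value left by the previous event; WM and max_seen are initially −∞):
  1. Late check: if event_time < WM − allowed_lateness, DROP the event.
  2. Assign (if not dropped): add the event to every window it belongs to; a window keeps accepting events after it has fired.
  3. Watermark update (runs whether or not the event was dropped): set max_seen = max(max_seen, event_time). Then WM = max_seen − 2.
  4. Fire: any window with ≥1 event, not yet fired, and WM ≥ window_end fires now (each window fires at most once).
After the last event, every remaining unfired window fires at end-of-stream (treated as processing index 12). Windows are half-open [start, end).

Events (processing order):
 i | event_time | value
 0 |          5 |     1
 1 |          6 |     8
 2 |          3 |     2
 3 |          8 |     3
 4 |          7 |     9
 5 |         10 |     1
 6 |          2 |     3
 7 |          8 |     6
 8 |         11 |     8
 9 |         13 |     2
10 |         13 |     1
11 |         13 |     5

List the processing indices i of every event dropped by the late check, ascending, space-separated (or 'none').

i=0 t=5 v=1: → [5,7); WM=3
i=1 t=6 v=8: → [5,8); WM=4
i=2 t=3 v=2: DROP (t<4-0); WM=4
i=3 t=8 v=3: → [8,10); WM=6
i=4 t=7 v=9: → [5,10); WM=6
i=5 t=10 v=1: → [10,12); WM=8
i=6 t=2 v=3: DROP (t<8-0); WM=8
i=7 t=8 v=6: → [5,10); WM=8
i=8 t=11 v=8: → [10,13); WM=9
i=9 t=13 v=2: → [13,15); WM=11
i=10 t=13 v=1: → [13,15); WM=11
i=11 t=13 v=5: → [13,15); WM=11

2 6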